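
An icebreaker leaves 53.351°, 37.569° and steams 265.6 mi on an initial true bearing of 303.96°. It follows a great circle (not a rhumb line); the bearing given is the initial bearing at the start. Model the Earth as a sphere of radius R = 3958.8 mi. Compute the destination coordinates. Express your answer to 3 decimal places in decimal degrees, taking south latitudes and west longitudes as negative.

latitude 55.372°, longitude 31.953°

δ = 265.6/3958.8 = 0.067091 rad (3.8440°).
Start latitude φ₁ = 0.931151 rad; initial bearing θ = 5.305103 rad.
Applying the spherical law of cosines for sides, sin φ₂ = sin φ₁ cos δ + cos φ₁ sin δ cos θ = 0.822857, so φ₂ = 55.372°.
Δλ = atan2( sin θ sin δ cos φ₁ , cos δ − sin φ₁ sin φ₂ ) = atan2(-0.033192, 0.337566) = -0.098011 rad = -5.616°.
λ₂ = λ₁ + Δλ = 31.953°.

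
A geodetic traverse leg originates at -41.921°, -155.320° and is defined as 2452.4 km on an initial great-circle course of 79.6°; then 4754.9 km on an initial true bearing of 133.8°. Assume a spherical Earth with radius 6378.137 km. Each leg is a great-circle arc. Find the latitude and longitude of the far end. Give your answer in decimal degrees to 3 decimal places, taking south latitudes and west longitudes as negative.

latitude -53.527°, longitude -73.215°

Apply the spherical direct solution leg by leg, carrying full precision between legs.
Leg 1: from (-41.921°, -155.320°), δ = 2452.4/6378.137 = 0.384501 rad, θ = 79.6° → φ = -34.676°, λ = -128.665°.
Leg 2: from (-34.676°, -128.665°), δ = 4754.9/6378.137 = 0.745500 rad, θ = 133.8° → φ = -53.527°, λ = -73.215°.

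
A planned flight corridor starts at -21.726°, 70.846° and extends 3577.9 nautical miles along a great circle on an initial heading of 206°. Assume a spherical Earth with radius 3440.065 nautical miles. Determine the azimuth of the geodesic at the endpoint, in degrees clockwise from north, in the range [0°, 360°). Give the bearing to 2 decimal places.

final bearing 255.76°

The arc subtends δ = 3577.9/3440.065 = 1.040068 rad at the centre.
Start latitude φ₁ = -0.379190 rad; initial bearing θ = 3.595378 rad.
sin φ₂ = sin φ₁ cos δ + cos φ₁ sin δ cos θ = (-0.370168)(0.506162) + (0.928965)(0.862438)(-0.898794) = -0.907456
φ₂ = asin(-0.907456) = -1.137190 rad = -65.156°.
Δλ = atan2( sin θ sin δ cos φ₁ , cos δ − sin φ₁ sin φ₂ ) = atan2(-0.351212, 0.170250) = -1.119422 rad = -64.138°.
λ₂ = λ₁ + Δλ = 6.708°.
The forward bearing on arrival equals the back-azimuth from the destination plus 180°.
Back-azimuth from P₂ (-65.16°, 6.71°) to P₁ (-21.73°, 70.85°), with Δλ' = λ₁ − λ₂ = 64.14°: atan2( sin Δλ' cos φ₁ , cos φ₂ sin φ₁ − sin φ₂ cos φ₁ cos Δλ' ) = 75.76°.
Final bearing = (75.76° + 180°) mod 360° = 255.76°.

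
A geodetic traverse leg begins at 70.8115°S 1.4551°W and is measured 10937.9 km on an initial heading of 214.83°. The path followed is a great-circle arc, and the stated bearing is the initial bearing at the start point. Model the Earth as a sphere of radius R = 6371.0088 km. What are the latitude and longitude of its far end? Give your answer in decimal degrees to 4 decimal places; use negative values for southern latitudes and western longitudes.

The arc subtends δ = 10937.9/6371.0088 = 1.716824 rad at the centre.
With φ₁ = -70.8115° = -1.235894 rad and θ = 214.83° = 3.749491 rad:
sin φ₂ = sin φ₁ cos δ + cos φ₁ sin δ cos θ = (-0.944442)(-0.145509) + (0.328677)(0.989357)(-0.820850) = -0.129498
φ₂ = asin(-0.129498) = -0.129863 rad = -7.4406°.
Then Δλ = atan2(-0.185724, -0.267813) = -2.535253 rad, from sin θ sin δ cos φ₁ over cos δ − sin φ₁ sin φ₂.
λ₂ = λ₁ + Δλ = -146.7144°.

latitude -7.4406°, longitude -146.7144°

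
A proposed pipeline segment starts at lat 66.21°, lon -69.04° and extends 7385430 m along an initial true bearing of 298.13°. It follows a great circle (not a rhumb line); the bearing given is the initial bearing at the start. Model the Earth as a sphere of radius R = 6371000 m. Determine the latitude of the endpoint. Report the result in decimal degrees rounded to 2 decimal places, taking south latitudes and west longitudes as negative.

δ = 7385430/6371000 = 1.159226 rad (66.4188°).
With φ₁ = 66.21° = 1.155582 rad and θ = 298.13° = 5.203350 rad:
Applying the spherical law of cosines for sides, sin φ₂ = sin φ₁ cos δ + cos φ₁ sin δ cos θ = 0.540361, so φ₂ = 32.71°.
Δλ = atan2( sin θ sin δ cos φ₁ , cos δ − sin φ₁ sin φ₂ ) = atan2(-0.326031, -0.094397) = -1.852625 rad = -106.15°.
λ₂ = -69.04° + -106.15° = -175.19°.

latitude 32.71°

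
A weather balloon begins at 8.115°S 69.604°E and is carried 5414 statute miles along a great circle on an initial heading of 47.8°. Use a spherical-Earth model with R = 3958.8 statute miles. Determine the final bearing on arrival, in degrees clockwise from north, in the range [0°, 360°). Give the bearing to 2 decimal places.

The arc subtends δ = 5414/3958.8 = 1.367586 rad at the centre.
Converting: φ₁ = -0.141633 rad, θ = 0.834267 rad.
sin φ₂ = sin φ₁ cos δ + cos φ₁ sin δ cos θ = (-0.141160)(0.201815) + (0.989987)(0.979424)(0.671721) = 0.622823
φ₂ = asin(0.622823) = 0.672346 rad = 38.523°.
Then Δλ = atan2(0.718296, 0.289732) = 1.187396 rad, from sin θ sin δ cos φ₁ over cos δ − sin φ₁ sin φ₂.
λ₂ = 69.604° + 68.033° = 137.637°.
The forward bearing on arrival equals the back-azimuth from the destination plus 180°.
Back-azimuth from P₂ (38.52°, 137.64°) to P₁ (-8.12°, 69.60°), with Δλ' = λ₁ − λ₂ = -68.03°: atan2( sin Δλ' cos φ₁ , cos φ₂ sin φ₁ − sin φ₂ cos φ₁ cos Δλ' ) = 249.62°.
Final bearing = (249.62° + 180°) mod 360° = 69.62°.

final bearing 69.62°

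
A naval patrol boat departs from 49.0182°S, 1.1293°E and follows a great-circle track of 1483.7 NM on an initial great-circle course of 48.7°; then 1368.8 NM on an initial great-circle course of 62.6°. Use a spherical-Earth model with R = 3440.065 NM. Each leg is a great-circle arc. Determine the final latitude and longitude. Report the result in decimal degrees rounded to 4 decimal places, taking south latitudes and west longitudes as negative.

latitude -18.1477°, longitude 43.6895°

Apply the spherical direct solution leg by leg, carrying full precision between legs.
Leg 1: from (-49.0182°, 1.1293°), δ = 1483.7/3440.065 = 0.431300 rad, θ = 48.7° → φ = -30.3204°, λ = 22.4652°.
Leg 2: from (-30.3204°, 22.4652°), δ = 1368.8/3440.065 = 0.397899 rad, θ = 62.6° → φ = -18.1477°, λ = 43.6895°.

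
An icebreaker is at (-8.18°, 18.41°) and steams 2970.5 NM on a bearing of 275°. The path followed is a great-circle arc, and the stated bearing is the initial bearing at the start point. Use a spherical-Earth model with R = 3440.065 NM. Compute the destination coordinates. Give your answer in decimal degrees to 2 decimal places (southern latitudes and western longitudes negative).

δ = 2970.5/3440.065 = 0.863501 rad (49.4750°).
Start latitude φ₁ = -0.142768 rad; initial bearing θ = 4.799655 rad.
Destination latitude: φ₂ = arcsin( sin φ₁ cos δ + cos φ₁ sin δ cos θ ) = arcsin(-0.026878) = -1.54°.
For the longitude increment, Δλ = atan2( sin θ sin δ cos φ₁, cos δ − sin φ₁ sin φ₂ ) = atan2(-0.749526, 0.645956) = -49.24°.
Hence λ₂ = 18.41° + -49.24° = -30.83°.

latitude -1.54°, longitude -30.83°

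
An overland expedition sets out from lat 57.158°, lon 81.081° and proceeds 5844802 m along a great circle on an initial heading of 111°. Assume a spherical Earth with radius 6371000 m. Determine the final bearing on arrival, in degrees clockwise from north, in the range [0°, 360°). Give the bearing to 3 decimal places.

final bearing 147.188°

Angular distance δ = d/R = 5844802 / 6371000 = 0.917407 rad.
Converting: φ₁ = 0.997595 rad, θ = 1.937315 rad.
Applying the spherical law of cosines for sides, sin φ₂ = sin φ₁ cos δ + cos φ₁ sin δ cos θ = 0.356402, so φ₂ = 20.879°.
Δλ = atan2( sin θ sin δ cos φ₁ , cos δ − sin φ₁ sin φ₂ ) = atan2(0.402019, 0.308443) = 0.916356 rad = 52.503°.
λ₂ = λ₁ + Δλ = 133.584°.
The forward bearing on arrival equals the back-azimuth from the destination plus 180°.
Back-azimuth from P₂ (20.879°, 133.584°) to P₁ (57.158°, 81.081°), with Δλ' = λ₁ − λ₂ = -52.503°: atan2( sin Δλ' cos φ₁ , cos φ₂ sin φ₁ − sin φ₂ cos φ₁ cos Δλ' ) = 327.188°.
Final bearing = (327.188° + 180°) mod 360° = 147.188°.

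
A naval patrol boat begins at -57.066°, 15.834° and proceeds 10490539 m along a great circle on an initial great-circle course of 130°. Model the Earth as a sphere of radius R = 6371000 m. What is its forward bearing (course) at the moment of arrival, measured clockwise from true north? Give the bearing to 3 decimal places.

Angular distance δ = d/R = 10490539 / 6371000 = 1.646608 rad.
Start latitude φ₁ = -0.995990 rad; initial bearing θ = 2.268928 rad.
sin φ₂ = sin φ₁ cos δ + cos φ₁ sin δ cos θ = (-0.839297)(-0.075739) + (0.543673)(0.997128)(-0.642788) = -0.284895
φ₂ = asin(-0.284895) = -0.288897 rad = -16.553°.
Then Δλ = atan2(0.415281, -0.314850) = 2.219501 rad, from sin θ sin δ cos φ₁ over cos δ − sin φ₁ sin φ₂.
λ₂ = λ₁ + Δλ = 143.002°.
The forward bearing on arrival equals the back-azimuth from the destination plus 180°.
Back-azimuth from P₂ (-16.553°, 143.002°) to P₁ (-57.066°, 15.834°), with Δλ' = λ₁ − λ₂ = -127.168°: atan2( sin Δλ' cos φ₁ , cos φ₂ sin φ₁ − sin φ₂ cos φ₁ cos Δλ' ) = 205.752°.
Final bearing = (205.752° + 180°) mod 360° = 25.752°.

final bearing 25.752°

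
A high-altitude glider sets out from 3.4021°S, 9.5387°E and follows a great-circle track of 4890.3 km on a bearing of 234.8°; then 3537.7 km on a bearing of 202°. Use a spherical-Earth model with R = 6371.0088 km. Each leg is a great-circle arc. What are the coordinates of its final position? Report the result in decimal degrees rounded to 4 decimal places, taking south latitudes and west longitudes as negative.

latitude -54.5096°, longitude -49.5950°

Apply the spherical direct solution leg by leg, carrying full precision between legs.
Leg 1: from (-3.4021°, 9.5387°), δ = 4890.3/6371.0088 = 0.767586 rad, θ = 234.8° → φ = -26.2489°, λ = -29.7084°.
Leg 2: from (-26.2489°, -29.7084°), δ = 3537.7/6371.0088 = 0.555281 rad, θ = 202° → φ = -54.5096°, λ = -49.5950°.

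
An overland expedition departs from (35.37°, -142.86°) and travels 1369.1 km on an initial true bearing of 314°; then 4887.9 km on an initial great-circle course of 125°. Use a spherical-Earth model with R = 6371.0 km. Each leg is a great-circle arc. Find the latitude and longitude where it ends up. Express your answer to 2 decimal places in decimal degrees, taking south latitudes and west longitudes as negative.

Apply the spherical direct solution leg by leg, carrying full precision between legs.
Leg 1: from (35.37°, -142.86°), δ = 1369.1/6371 = 0.214896 rad, θ = 314° → φ = 43.34°, λ = -155.04°.
Leg 2: from (43.34°, -155.04°), δ = 4887.9/6371 = 0.767211 rad, θ = 125° → φ = 11.80°, λ = -119.52°.

latitude 11.80°, longitude -119.52°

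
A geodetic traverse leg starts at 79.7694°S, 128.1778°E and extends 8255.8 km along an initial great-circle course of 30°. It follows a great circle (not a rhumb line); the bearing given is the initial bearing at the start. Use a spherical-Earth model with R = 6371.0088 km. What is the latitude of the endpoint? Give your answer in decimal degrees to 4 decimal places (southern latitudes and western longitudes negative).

The arc subtends δ = 8255.8/6371.0088 = 1.295839 rad at the centre.
Start latitude φ₁ = -1.392239 rad; initial bearing θ = 0.523599 rad.
Destination latitude: φ₂ = arcsin( sin φ₁ cos δ + cos φ₁ sin δ cos θ ) = arcsin(-0.119152) = -6.8432°.
For the longitude increment, Δλ = atan2( sin θ sin δ cos φ₁, cos δ − sin φ₁ sin φ₂ ) = atan2(0.085469, 0.154248) = 28.9909°.
λ₂ = λ₁ + Δλ = 157.1687°.

latitude -6.8432°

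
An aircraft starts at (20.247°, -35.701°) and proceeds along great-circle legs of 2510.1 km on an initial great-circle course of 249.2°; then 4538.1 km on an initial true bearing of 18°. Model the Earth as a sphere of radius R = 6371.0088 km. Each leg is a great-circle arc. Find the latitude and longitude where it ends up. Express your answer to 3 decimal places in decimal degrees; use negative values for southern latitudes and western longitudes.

latitude 49.037°, longitude -39.204°

Apply the spherical direct solution leg by leg, carrying full precision between legs.
Leg 1: from (20.247°, -35.701°), δ = 2510.1/6371.0088 = 0.393988 rad, θ = 249.2° → φ = 11.050°, λ = -57.148°.
Leg 2: from (11.050°, -57.148°), δ = 4538.1/6371.0088 = 0.712305 rad, θ = 18° → φ = 49.037°, λ = -39.204°.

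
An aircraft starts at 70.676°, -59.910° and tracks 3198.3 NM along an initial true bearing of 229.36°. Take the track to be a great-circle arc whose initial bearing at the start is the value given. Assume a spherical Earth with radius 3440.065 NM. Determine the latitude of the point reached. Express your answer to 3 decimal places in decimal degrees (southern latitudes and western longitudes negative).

Central angle δ = d/R = 0.929721 rad.
Start latitude φ₁ = 1.233529 rad; initial bearing θ = 4.003087 rad.
Destination latitude: φ₂ = arcsin( sin φ₁ cos δ + cos φ₁ sin δ cos θ ) = arcsin(0.391633) = 23.056°.
Then Δλ = atan2(-0.201245, 0.228488) = -0.722087 rad, from sin θ sin δ cos φ₁ over cos δ − sin φ₁ sin φ₂.
Hence λ₂ = -59.910° + -41.373° = -101.283°.

latitude 23.056°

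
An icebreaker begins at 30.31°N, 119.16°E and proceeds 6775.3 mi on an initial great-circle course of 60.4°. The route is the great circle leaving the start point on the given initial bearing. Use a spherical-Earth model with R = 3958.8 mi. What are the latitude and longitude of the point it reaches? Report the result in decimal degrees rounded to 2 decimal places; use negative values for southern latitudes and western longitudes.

latitude 20.58°, longitude -127.70°

Central angle δ = d/R = 1.711453 rad.
With φ₁ = 30.31° = 0.529009 rad and θ = 60.4° = 1.054179 rad:
Destination latitude: φ₂ = arcsin( sin φ₁ cos δ + cos φ₁ sin δ cos θ ) = arcsin(0.351460) = 20.58°.
Then Δλ = atan2(0.743228, -0.317567) = 1.974598 rad, from sin θ sin δ cos φ₁ over cos δ − sin φ₁ sin φ₂.
λ₂ = 119.16° + 113.14° = 232.30°, normalized to (−180°, 180°] → -127.70°.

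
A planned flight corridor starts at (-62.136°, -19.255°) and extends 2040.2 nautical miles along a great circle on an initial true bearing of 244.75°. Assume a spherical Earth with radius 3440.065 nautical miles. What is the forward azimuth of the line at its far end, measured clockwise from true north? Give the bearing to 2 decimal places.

Central angle δ = d/R = 0.593070 rad.
Converting: φ₁ = -1.084478 rad, θ = 4.271693 rad.
sin φ₂ = sin φ₁ cos δ + cos φ₁ sin δ cos θ = (-0.884059)(0.829229) + (0.467374)(0.558910)(-0.426569) = -0.844516
φ₂ = asin(-0.844516) = -1.005660 rad = -57.620°.
Then Δλ = atan2(-0.236262, 0.082627) = -1.234367 rad, from sin θ sin δ cos φ₁ over cos δ − sin φ₁ sin φ₂.
λ₂ = λ₁ + Δλ = -89.979°.
The forward bearing on arrival equals the back-azimuth from the destination plus 180°.
Back-azimuth from P₂ (-57.62°, -89.98°) to P₁ (-62.14°, -19.25°), with Δλ' = λ₁ − λ₂ = 70.72°: atan2( sin Δλ' cos φ₁ , cos φ₂ sin φ₁ − sin φ₂ cos φ₁ cos Δλ' ) = 127.88°.
Final bearing = (127.88° + 180°) mod 360° = 307.88°.

final bearing 307.88°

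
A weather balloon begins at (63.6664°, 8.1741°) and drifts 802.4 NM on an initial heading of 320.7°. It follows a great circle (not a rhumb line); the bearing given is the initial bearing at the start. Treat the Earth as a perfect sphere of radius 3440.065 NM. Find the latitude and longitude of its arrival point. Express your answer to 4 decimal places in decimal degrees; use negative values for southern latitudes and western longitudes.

latitude 72.0455°, longitude -20.1803°

δ = 802.4/3440.065 = 0.233251 rad (13.3643°).
With φ₁ = 63.6664° = 1.111188 rad and θ = 320.7° = 5.597271 rad:
Applying the spherical law of cosines for sides, sin φ₂ = sin φ₁ cos δ + cos φ₁ sin δ cos θ = 0.951301, so φ₂ = 72.0455°.
Then Δλ = atan2(-0.064943, 0.120338) = -0.494878 rad, from sin θ sin δ cos φ₁ over cos δ − sin φ₁ sin φ₂.
Hence λ₂ = 8.1741° + -28.3544° = -20.1803°.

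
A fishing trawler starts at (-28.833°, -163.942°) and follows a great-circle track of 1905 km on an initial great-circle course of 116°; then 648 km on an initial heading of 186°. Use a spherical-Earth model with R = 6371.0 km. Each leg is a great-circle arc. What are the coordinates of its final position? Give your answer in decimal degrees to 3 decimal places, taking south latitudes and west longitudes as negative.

Apply the spherical direct solution leg by leg, carrying full precision between legs.
Leg 1: from (-28.833°, -163.942°), δ = 1905/6371 = 0.299011 rad, θ = 116° → φ = -35.029°, λ = -145.078°.
Leg 2: from (-35.029°, -145.078°), δ = 648/6371 = 0.101711 rad, θ = 186° → φ = -40.822°, λ = -145.881°.

latitude -40.822°, longitude -145.881°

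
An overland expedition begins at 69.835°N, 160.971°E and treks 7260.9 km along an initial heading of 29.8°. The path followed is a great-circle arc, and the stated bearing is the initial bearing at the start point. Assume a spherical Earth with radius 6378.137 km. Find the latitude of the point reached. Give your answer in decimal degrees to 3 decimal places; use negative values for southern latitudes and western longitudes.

The arc subtends δ = 7260.9/6378.137 = 1.138405 rad at the centre.
Converting: φ₁ = 1.218851 rad, θ = 0.520108 rad.
Destination latitude: φ₂ = arcsin( sin φ₁ cos δ + cos φ₁ sin δ cos θ ) = arcsin(0.664967) = 41.680°.
For the longitude increment, Δλ = atan2( sin θ sin δ cos φ₁, cos δ − sin φ₁ sin φ₂ ) = atan2(0.155552, -0.205163) = 142.831°.
λ₂ = 160.971° + 142.831° = 303.802°, normalized to (−180°, 180°] → -56.198°.

latitude 41.680°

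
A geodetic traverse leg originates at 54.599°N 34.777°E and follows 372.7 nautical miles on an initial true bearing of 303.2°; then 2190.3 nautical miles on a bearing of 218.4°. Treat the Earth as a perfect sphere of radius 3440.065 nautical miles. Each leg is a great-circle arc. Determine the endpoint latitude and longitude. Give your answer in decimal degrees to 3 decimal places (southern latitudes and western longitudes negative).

latitude 25.449°, longitude 0.906°

Apply the spherical direct solution leg by leg, carrying full precision between legs.
Leg 1: from (54.599°, 34.777°), δ = 372.7/3440.065 = 0.108341 rad, θ = 303.2° → φ = 57.633°, λ = 25.047°.
Leg 2: from (57.633°, 25.047°), δ = 2190.3/3440.065 = 0.636703 rad, θ = 218.4° → φ = 25.449°, λ = 0.906°.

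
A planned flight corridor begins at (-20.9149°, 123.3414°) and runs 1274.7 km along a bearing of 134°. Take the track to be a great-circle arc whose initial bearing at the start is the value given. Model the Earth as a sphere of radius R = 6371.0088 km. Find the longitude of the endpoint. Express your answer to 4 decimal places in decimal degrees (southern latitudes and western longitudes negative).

longitude 132.7136°

Angular distance δ = d/R = 1274.7 / 6371.0088 = 0.200078 rad.
Start latitude φ₁ = -0.365034 rad; initial bearing θ = 2.338741 rad.
Applying the spherical law of cosines for sides, sin φ₂ = sin φ₁ cos δ + cos φ₁ sin δ cos θ = -0.478824, so φ₂ = -28.6086°.
Then Δλ = atan2(0.133546, 0.809120) = 0.163576 rad, from sin θ sin δ cos φ₁ over cos δ − sin φ₁ sin φ₂.
λ₂ = λ₁ + Δλ = 132.7136°.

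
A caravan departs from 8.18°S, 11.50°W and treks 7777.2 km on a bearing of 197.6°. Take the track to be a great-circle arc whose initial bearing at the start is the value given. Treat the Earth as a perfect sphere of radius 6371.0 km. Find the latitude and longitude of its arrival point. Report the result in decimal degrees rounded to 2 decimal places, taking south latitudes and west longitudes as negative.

latitude -69.24°, longitude -64.75°

The arc subtends δ = 7777.2/6371 = 1.220719 rad at the centre.
With φ₁ = -8.18° = -0.142768 rad and θ = 197.6° = 3.448771 rad:
Applying the spherical law of cosines for sides, sin φ₂ = sin φ₁ cos δ + cos φ₁ sin δ cos θ = -0.935065, so φ₂ = -69.24°.
Then Δλ = atan2(-0.281140, 0.209926) = -0.929413 rad, from sin θ sin δ cos φ₁ over cos δ − sin φ₁ sin φ₂.
Hence λ₂ = -11.50° + -53.25° = -64.75°.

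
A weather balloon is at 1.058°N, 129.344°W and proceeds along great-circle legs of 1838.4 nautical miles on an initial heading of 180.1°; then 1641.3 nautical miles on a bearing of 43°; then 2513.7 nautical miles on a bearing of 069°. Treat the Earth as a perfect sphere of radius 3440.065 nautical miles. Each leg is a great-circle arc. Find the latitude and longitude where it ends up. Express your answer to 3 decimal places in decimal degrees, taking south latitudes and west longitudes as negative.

latitude 7.342°, longitude -72.027°

Apply the spherical direct solution leg by leg, carrying full precision between legs.
Leg 1: from (1.058°, -129.344°), δ = 1838.4/3440.065 = 0.534409 rad, θ = 180.1° → φ = -29.561°, λ = -129.403°.
Leg 2: from (-29.561°, -129.403°), δ = 1641.3/3440.065 = 0.477113 rad, θ = 43° → φ = -8.403°, λ = -110.946°.
Leg 3: from (-8.403°, -110.946°), δ = 2513.7/3440.065 = 0.730713 rad, θ = 69° → φ = 7.342°, λ = -72.027°.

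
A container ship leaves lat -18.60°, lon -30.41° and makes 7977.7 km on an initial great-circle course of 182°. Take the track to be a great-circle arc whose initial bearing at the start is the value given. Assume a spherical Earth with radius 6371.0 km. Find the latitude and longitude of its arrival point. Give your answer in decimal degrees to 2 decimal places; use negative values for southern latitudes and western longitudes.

latitude -88.07°, longitude -130.40°

δ = 7977.7/6371 = 1.252190 rad (71.7452°).
Start latitude φ₁ = -0.324631 rad; initial bearing θ = 3.176499 rad.
sin φ₂ = sin φ₁ cos δ + cos φ₁ sin δ cos θ = (-0.318959)(0.313244) + (0.947768)(0.949673)(-0.999391) = -0.999434
φ₂ = asin(-0.999434) = -1.537136 rad = -88.07°.
Then Δλ = atan2(-0.031412, -0.005535) = -1.745210 rad, from sin θ sin δ cos φ₁ over cos δ − sin φ₁ sin φ₂.
λ₂ = -30.41° + -99.99° = -130.40°.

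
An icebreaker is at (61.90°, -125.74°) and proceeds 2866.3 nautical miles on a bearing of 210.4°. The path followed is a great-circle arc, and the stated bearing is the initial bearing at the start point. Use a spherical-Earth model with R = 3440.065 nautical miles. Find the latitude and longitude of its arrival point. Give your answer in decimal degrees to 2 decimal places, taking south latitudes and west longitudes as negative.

δ = 2866.3/3440.065 = 0.833211 rad (47.7395°).
With φ₁ = 61.90° = 1.080359 rad and θ = 210.4° = 3.672173 rad:
Destination latitude: φ₂ = arcsin( sin φ₁ cos δ + cos φ₁ sin δ cos θ ) = arcsin(0.292566) = 17.01°.
Δλ = atan2( sin θ sin δ cos φ₁ , cos δ − sin φ₁ sin φ₂ ) = atan2(-0.176400, 0.414422) = -0.402423 rad = -23.06°.
λ₂ = -125.74° + -23.06° = -148.80°.

latitude 17.01°, longitude -148.80°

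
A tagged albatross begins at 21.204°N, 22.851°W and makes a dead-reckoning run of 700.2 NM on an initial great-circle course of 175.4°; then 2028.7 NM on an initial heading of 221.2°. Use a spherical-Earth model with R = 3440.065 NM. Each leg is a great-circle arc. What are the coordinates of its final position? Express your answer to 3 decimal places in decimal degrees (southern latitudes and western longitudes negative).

Apply the spherical direct solution leg by leg, carrying full precision between legs.
Leg 1: from (21.204°, -22.851°), δ = 700.2/3440.065 = 0.203543 rad, θ = 175.4° → φ = 9.577°, λ = -21.909°.
Leg 2: from (9.577°, -21.909°), δ = 2028.7/3440.065 = 0.589727 rad, θ = 221.2° → φ = -15.923°, λ = -44.301°.

latitude -15.923°, longitude -44.301°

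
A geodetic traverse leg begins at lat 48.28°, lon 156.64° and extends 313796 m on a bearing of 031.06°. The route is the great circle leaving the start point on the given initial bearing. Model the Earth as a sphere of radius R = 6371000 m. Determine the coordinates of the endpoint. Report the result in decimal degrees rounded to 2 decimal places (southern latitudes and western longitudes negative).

The arc subtends δ = 313796/6371000 = 0.049254 rad at the centre.
Converting: φ₁ = 0.842645 rad, θ = 0.542099 rad.
Applying the spherical law of cosines for sides, sin φ₂ = sin φ₁ cos δ + cos φ₁ sin δ cos θ = 0.773568, so φ₂ = 50.68°.
Δλ = atan2( sin θ sin δ cos φ₁ , cos δ − sin φ₁ sin φ₂ ) = atan2(0.016904, 0.421392) = 0.040094 rad = 2.30°.
Hence λ₂ = 156.64° + 2.30° = 158.94°.

latitude 50.68°, longitude 158.94°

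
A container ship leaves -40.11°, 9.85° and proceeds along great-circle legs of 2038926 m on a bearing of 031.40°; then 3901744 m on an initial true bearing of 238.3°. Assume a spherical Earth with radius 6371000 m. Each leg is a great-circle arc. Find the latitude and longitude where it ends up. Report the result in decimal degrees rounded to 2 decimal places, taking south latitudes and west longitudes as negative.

latitude -37.47°, longitude -17.86°

Apply the spherical direct solution leg by leg, carrying full precision between legs.
Leg 1: from (-40.11°, 9.85°), δ = 2038926/6371000 = 0.320032 rad, θ = 31.4° → φ = -23.96°, λ = 20.18°.
Leg 2: from (-23.96°, 20.18°), δ = 3901744/6371000 = 0.612423 rad, θ = 238.3° → φ = -37.47°, λ = -17.86°.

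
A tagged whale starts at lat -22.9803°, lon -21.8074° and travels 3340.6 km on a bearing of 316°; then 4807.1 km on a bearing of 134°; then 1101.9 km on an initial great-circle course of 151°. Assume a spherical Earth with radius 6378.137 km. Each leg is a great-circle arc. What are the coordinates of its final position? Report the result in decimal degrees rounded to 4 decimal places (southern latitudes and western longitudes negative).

Apply the spherical direct solution leg by leg, carrying full precision between legs.
Leg 1: from (-22.9803°, -21.8074°), δ = 3340.6/6378.137 = 0.523758 rad, θ = 316° → φ = -0.3931°, λ = -42.1378°.
Leg 2: from (-0.3931°, -42.1378°), δ = 4807.1/6378.137 = 0.753684 rad, θ = 134° → φ = -28.7093°, λ = -7.9946°.
Leg 3: from (-28.7093°, -7.9946°), δ = 1101.9/6378.137 = 0.172762 rad, θ = 151° → φ = -37.2348°, λ = -1.9860°.

latitude -37.2348°, longitude -1.9860°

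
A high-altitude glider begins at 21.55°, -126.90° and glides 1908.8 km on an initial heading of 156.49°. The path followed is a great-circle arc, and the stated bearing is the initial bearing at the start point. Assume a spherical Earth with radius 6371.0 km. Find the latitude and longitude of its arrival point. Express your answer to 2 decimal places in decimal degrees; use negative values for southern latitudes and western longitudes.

latitude 5.69°, longitude -120.10°

Central angle δ = d/R = 0.299608 rad.
Start latitude φ₁ = 0.376118 rad; initial bearing θ = 2.731266 rad.
Destination latitude: φ₂ = arcsin( sin φ₁ cos δ + cos φ₁ sin δ cos θ ) = arcsin(0.099223) = 5.69°.
Δλ = atan2( sin θ sin δ cos φ₁ , cos δ − sin φ₁ sin φ₂ ) = atan2(0.109506, 0.919006) = 0.118598 rad = 6.80°.
λ₂ = λ₁ + Δλ = -120.10°.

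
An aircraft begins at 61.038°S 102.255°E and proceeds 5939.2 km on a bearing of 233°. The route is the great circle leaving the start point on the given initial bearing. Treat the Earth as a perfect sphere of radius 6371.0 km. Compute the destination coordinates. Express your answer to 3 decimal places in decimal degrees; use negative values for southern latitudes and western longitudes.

latitude -49.069°, longitude 0.438°

δ = 5939.2/6371 = 0.932224 rad (53.4125°).
Start latitude φ₁ = -1.065314 rad; initial bearing θ = 4.066617 rad.
sin φ₂ = sin φ₁ cos δ + cos φ₁ sin δ cos θ = (-0.874941)(0.596050) + (0.484229)(0.802948)(-0.601815) = -0.755500
φ₂ = asin(-0.755500) = -0.856418 rad = -49.069°.
For the longitude increment, Δλ = atan2( sin θ sin δ cos φ₁, cos δ − sin φ₁ sin φ₂ ) = atan2(-0.310518, -0.064969) = -101.817°.
λ₂ = λ₁ + Δλ = 0.438°.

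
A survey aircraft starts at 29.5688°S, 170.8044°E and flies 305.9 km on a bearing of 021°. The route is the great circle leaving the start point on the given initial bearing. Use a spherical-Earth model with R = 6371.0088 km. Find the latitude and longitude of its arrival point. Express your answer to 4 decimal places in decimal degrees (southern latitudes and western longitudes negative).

Central angle δ = d/R = 0.048014 rad.
With φ₁ = -29.5688° = -0.516073 rad and θ = 21° = 0.366519 rad:
sin φ₂ = sin φ₁ cos δ + cos φ₁ sin δ cos θ = (-0.493468)(0.998848) + (0.869764)(0.047996)(0.933580) = -0.453927
φ₂ = asin(-0.453927) = -0.471168 rad = -26.9959°.
Δλ = atan2( sin θ sin δ cos φ₁ , cos δ − sin φ₁ sin φ₂ ) = atan2(0.014960, 0.774849) = 0.019305 rad = 1.1061°.
λ₂ = λ₁ + Δλ = 171.9105°.

latitude -26.9959°, longitude 171.9105°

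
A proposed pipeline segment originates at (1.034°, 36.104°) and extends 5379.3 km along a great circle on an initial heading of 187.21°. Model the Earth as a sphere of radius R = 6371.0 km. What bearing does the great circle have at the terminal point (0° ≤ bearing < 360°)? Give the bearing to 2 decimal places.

The arc subtends δ = 5379.3/6371 = 0.844342 rad at the centre.
With φ₁ = 1.034° = 0.018047 rad and θ = 187.21° = 3.267431 rad:
Applying the spherical law of cosines for sides, sin φ₂ = sin φ₁ cos δ + cos φ₁ sin δ cos θ = -0.729516, so φ₂ = -46.846°.
Δλ = atan2( sin θ sin δ cos φ₁ , cos δ − sin φ₁ sin φ₂ ) = atan2(-0.093805, 0.677388) = -0.137605 rad = -7.884°.
Hence λ₂ = 36.104° + -7.884° = 28.220°.
The forward bearing on arrival equals the back-azimuth from the destination plus 180°.
Back-azimuth from P₂ (-46.85°, 28.22°) to P₁ (1.03°, 36.10°), with Δλ' = λ₁ − λ₂ = 7.88°: atan2( sin Δλ' cos φ₁ , cos φ₂ sin φ₁ − sin φ₂ cos φ₁ cos Δλ' ) = 10.57°.
Final bearing = (10.57° + 180°) mod 360° = 190.57°.

final bearing 190.57°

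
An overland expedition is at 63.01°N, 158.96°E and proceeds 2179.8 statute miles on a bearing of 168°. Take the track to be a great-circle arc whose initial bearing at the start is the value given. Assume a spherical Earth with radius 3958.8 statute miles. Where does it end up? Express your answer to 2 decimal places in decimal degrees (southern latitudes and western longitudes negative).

latitude 31.81°, longitude 166.31°

δ = 2179.8/3958.8 = 0.550621 rad (31.5483°).
Start latitude φ₁ = 1.099732 rad; initial bearing θ = 2.932153 rad.
Destination latitude: φ₂ = arcsin( sin φ₁ cos δ + cos φ₁ sin δ cos θ ) = arcsin(0.527118) = 31.81°.
Δλ = atan2( sin θ sin δ cos φ₁ , cos δ − sin φ₁ sin φ₂ ) = atan2(0.049369, 0.382492) = 0.128363 rad = 7.35°.
λ₂ = 158.96° + 7.35° = 166.31°.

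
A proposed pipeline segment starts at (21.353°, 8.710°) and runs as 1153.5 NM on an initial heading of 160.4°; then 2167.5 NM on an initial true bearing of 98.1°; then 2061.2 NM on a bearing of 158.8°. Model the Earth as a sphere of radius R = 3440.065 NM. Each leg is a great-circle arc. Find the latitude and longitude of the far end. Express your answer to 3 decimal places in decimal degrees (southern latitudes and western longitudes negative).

latitude -33.854°, longitude 64.989°

Apply the spherical direct solution leg by leg, carrying full precision between legs.
Leg 1: from (21.353°, 8.710°), δ = 1153.5/3440.065 = 0.335313 rad, θ = 160.4° → φ = 3.160°, λ = 15.057°.
Leg 2: from (3.160°, 15.057°), δ = 2167.5/3440.065 = 0.630075 rad, θ = 98.1° → φ = -2.198°, λ = 50.772°.
Leg 3: from (-2.198°, 50.772°), δ = 2061.2/3440.065 = 0.599175 rad, θ = 158.8° → φ = -33.854°, λ = 64.989°.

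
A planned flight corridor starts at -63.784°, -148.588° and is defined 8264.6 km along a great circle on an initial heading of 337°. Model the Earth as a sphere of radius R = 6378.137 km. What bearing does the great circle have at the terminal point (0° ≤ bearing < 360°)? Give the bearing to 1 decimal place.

Angular distance δ = d/R = 8264.6 / 6378.137 = 1.295770 rad.
Converting: φ₁ = -1.113241 rad, θ = 5.881760 rad.
Applying the spherical law of cosines for sides, sin φ₂ = sin φ₁ cos δ + cos φ₁ sin δ cos θ = 0.147720, so φ₂ = 8.495°.
Then Δλ = atan2(-0.166121, 0.404097) = -0.390032 rad, from sin θ sin δ cos φ₁ over cos δ − sin φ₁ sin φ₂.
λ₂ = λ₁ + Δλ = -170.935°.
The forward bearing on arrival equals the back-azimuth from the destination plus 180°.
Back-azimuth from P₂ (8.5°, -170.9°) to P₁ (-63.8°, -148.6°), with Δλ' = λ₁ − λ₂ = 22.3°: atan2( sin Δλ' cos φ₁ , cos φ₂ sin φ₁ − sin φ₂ cos φ₁ cos Δλ' ) = 169.9°.
Final bearing = (169.9° + 180°) mod 360° = 349.9°.

final bearing 349.9°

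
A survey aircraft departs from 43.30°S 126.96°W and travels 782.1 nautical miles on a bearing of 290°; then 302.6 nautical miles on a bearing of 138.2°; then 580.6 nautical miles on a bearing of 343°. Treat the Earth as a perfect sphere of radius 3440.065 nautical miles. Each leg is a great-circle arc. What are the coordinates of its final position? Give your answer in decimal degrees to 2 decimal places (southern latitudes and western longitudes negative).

latitude -32.12°, longitude -141.34°

Apply the spherical direct solution leg by leg, carrying full precision between legs.
Leg 1: from (-43.30°, -126.96°), δ = 782.1/3440.065 = 0.227350 rad, θ = 290° → φ = -37.74°, λ = -142.50°.
Leg 2: from (-37.74°, -142.50°), δ = 302.6/3440.065 = 0.087963 rad, θ = 138.2° → φ = -41.41°, λ = -138.02°.
Leg 3: from (-41.41°, -138.02°), δ = 580.6/3440.065 = 0.168776 rad, θ = 343° → φ = -32.12°, λ = -141.34°.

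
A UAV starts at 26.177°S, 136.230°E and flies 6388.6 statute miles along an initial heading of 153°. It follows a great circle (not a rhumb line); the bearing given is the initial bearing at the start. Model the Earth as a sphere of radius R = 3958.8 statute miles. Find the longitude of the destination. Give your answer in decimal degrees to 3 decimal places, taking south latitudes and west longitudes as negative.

longitude -90.215°

δ = 6388.6/3958.8 = 1.613772 rad (92.4623°).
With φ₁ = -26.177° = -0.456875 rad and θ = 153° = 2.670354 rad:
Destination latitude: φ₂ = arcsin( sin φ₁ cos δ + cos φ₁ sin δ cos θ ) = arcsin(-0.779930) = -51.254°.
For the longitude increment, Δλ = atan2( sin θ sin δ cos φ₁, cos δ − sin φ₁ sin φ₂ ) = atan2(0.407051, -0.387025) = 133.555°.
λ₂ = 136.230° + 133.555° = 269.785°, normalized to (−180°, 180°] → -90.215°.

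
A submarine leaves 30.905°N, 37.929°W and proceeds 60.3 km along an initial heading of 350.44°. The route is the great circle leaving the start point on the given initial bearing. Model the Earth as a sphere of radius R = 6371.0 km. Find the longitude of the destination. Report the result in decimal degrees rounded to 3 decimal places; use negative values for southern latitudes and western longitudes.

longitude -38.035°

Angular distance δ = d/R = 60.3 / 6371 = 0.009465 rad.
With φ₁ = 30.905° = 0.539394 rad and θ = 350.44° = 6.116332 rad:
Destination latitude: φ₂ = arcsin( sin φ₁ cos δ + cos φ₁ sin δ cos θ ) = arcsin(0.521601) = 31.440°.
For the longitude increment, Δλ = atan2( sin θ sin δ cos φ₁, cos δ − sin φ₁ sin φ₂ ) = atan2(-0.001349, 0.732052) = -0.106°.
λ₂ = λ₁ + Δλ = -38.035°.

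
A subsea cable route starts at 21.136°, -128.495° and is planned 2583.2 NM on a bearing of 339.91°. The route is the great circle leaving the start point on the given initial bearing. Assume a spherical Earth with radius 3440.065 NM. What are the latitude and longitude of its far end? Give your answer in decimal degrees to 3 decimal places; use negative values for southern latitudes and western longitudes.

latitude 59.462°, longitude -155.964°

The arc subtends δ = 2583.2/3440.065 = 0.750916 rad at the centre.
Converting: φ₁ = 0.368893 rad, θ = 5.932549 rad.
sin φ₂ = sin φ₁ cos δ + cos φ₁ sin δ cos θ = (0.360583)(0.731064) + (0.932727)(0.682309)(0.939154) = 0.861294
φ₂ = asin(0.861294) = 1.037812 rad = 59.462°.
Δλ = atan2( sin θ sin δ cos φ₁ , cos δ − sin φ₁ sin φ₂ ) = atan2(-0.218603, 0.420496) = -0.479417 rad = -27.469°.
λ₂ = -128.495° + -27.469° = -155.964°.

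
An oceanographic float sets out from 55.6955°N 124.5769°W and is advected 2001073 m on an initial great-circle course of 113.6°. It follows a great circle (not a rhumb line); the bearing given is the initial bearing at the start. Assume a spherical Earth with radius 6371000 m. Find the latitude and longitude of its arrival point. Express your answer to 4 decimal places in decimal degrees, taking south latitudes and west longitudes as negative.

latitude 45.7196°, longitude -100.6541°

δ = 2001073/6371000 = 0.314091 rad (17.9961°).
With φ₁ = 55.6955° = 0.972070 rad and θ = 113.6° = 1.982694 rad:
Applying the spherical law of cosines for sides, sin φ₂ = sin φ₁ cos δ + cos φ₁ sin δ cos θ = 0.715932, so φ₂ = 45.7196°.
Then Δλ = atan2(0.159559, 0.359679) = 0.417532 rad, from sin θ sin δ cos φ₁ over cos δ − sin φ₁ sin φ₂.
Hence λ₂ = -124.5769° + 23.9228° = -100.6541°.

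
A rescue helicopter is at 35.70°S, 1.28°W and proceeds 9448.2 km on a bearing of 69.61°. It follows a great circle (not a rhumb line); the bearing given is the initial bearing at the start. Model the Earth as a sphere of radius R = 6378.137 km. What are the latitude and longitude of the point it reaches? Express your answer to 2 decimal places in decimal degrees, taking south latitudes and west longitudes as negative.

δ = 9448.2/6378.137 = 1.481342 rad (84.8746°).
Start latitude φ₁ = -0.623083 rad; initial bearing θ = 1.214924 rad.
sin φ₂ = sin φ₁ cos δ + cos φ₁ sin δ cos θ = (-0.583541)(0.089335) + (0.812084)(0.996002)(0.348408) = 0.229675
φ₂ = asin(0.229675) = 0.231743 rad = 13.28°.
Then Δλ = atan2(0.758157, 0.223360) = 1.284293 rad, from sin θ sin δ cos φ₁ over cos δ − sin φ₁ sin φ₂.
λ₂ = -1.28° + 73.58° = 72.30°.

latitude 13.28°, longitude 72.30°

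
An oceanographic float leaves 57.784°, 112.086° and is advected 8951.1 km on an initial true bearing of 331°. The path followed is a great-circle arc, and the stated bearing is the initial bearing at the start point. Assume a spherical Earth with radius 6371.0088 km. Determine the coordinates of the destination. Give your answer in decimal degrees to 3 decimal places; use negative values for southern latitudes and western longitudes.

latitude 36.836°, longitude -31.228°

The arc subtends δ = 8951.1/6371.0088 = 1.404974 rad at the centre.
With φ₁ = 57.784° = 1.008521 rad and θ = 331° = 5.777040 rad:
sin φ₂ = sin φ₁ cos δ + cos φ₁ sin δ cos θ = (0.846044)(0.165064) + (0.533113)(0.986283)(0.874620) = 0.599526
φ₂ = asin(0.599526) = 0.642909 rad = 36.836°.
For the longitude increment, Δλ = atan2( sin θ sin δ cos φ₁, cos δ − sin φ₁ sin φ₂ ) = atan2(-0.254913, -0.342162) = -143.314°.
Hence λ₂ = 112.086° + -143.314° = -31.228°.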